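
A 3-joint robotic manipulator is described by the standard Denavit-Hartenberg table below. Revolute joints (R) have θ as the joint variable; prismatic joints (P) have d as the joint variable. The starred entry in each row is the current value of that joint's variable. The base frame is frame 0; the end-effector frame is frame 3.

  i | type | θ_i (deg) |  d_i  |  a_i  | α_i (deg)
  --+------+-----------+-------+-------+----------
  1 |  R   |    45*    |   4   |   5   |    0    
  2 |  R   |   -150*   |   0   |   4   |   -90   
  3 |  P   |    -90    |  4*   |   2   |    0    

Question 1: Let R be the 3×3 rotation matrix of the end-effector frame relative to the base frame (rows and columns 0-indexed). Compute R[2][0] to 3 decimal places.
1.000

End-effector x-axis (col 0 of R) = (-0.0000,-0.0000,1.0000)
R[2][0] = 1.0000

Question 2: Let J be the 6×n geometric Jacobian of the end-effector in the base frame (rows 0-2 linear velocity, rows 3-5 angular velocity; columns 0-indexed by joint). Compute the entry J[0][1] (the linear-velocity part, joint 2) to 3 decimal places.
axis z_1 = (0.0000,0.0000,1.0000); lever o_n−o_1 = (2.8284,-4.8990,2.0000)
cross product → J_v[:, 1] = (4.8990,2.8284,-0.0000)
J_ω[:, 1] = z_1
entry J[0][1] = 4.8990

4.899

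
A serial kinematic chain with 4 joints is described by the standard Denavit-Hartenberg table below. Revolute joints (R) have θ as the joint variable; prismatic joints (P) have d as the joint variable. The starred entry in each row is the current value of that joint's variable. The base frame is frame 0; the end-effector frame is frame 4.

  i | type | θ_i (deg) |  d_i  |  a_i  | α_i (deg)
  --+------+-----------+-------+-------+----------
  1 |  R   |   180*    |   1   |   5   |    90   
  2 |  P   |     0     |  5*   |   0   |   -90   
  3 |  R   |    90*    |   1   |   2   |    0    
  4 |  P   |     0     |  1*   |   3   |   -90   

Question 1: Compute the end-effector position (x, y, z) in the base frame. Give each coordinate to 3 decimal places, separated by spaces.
-5.000 0.000 3.000

after link 1: o_1 = (-5.0000, 0.0000, 1.0000)
after link 2: o_2 = (-5.0000, 5.0000, 1.0000)
after link 3: o_3 = (-5.0000, 3.0000, 2.0000)
after link 4: o_4 = (-5.0000, 0.0000, 3.0000)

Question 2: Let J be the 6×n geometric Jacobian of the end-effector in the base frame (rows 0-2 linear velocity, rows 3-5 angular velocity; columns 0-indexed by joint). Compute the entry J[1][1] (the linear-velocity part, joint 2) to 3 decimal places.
prismatic axis z_1 = (0.0000,1.0000,0.0000)
J_v[:, 1] = z_1; J_ω[:, 1] = (0,0,0)
entry J[1][1] = 1.0000

1.000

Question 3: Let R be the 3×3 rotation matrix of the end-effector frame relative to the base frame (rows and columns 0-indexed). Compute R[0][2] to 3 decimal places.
End-effector z-axis (col 2 of R) = (1.0000,-0.0000,0.0000)
R[0][2] = 1.0000

1.000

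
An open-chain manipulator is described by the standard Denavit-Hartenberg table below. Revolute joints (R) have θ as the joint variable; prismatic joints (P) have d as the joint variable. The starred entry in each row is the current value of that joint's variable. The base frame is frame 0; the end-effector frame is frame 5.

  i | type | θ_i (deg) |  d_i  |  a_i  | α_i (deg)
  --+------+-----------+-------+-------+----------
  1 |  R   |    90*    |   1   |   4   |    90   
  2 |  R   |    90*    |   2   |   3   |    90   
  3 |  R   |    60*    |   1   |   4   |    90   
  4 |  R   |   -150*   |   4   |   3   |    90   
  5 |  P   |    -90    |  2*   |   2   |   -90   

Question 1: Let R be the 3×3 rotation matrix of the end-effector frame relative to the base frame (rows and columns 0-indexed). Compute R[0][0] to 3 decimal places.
0.500

End-effector x-axis (col 0 of R) = (0.5000,-0.0000,-0.8660)
R[0][0] = 0.5000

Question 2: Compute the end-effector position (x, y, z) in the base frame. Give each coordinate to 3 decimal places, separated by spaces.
1.348 5.232 5.933

after link 1: o_1 = (0.0000, 4.0000, 1.0000)
after link 2: o_2 = (2.0000, 4.0000, 4.0000)
after link 3: o_3 = (5.4641, 5.0000, 6.0000)
after link 4: o_4 = (1.2141, 3.5000, 8.1651)
after link 5: o_5 = (1.3481, 5.2321, 5.9330)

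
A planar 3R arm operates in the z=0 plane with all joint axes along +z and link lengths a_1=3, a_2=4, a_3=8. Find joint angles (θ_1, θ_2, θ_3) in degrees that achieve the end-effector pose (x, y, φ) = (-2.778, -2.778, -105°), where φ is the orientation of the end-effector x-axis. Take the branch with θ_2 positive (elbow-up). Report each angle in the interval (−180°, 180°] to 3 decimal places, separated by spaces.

wrist centre = target − a_3·(cos φ, sin φ) = (-0.7074, 4.9494)
cos θ_2 = (24.9971−3²−4²)/(2·3·4) = -0.0001; θ_2 = 90.0069° (elbow-up)
β = atan2(4.9494,-0.7074) = 98.1345°; ψ = atan2(4.0000,2.9995) = 53.1345°
θ_1 = β − ψ = 45.0000°
θ_3 = φ − θ_1 − θ_2 = 119.9931° (wrapped to (-180°,180°])

45.000 90.007 119.993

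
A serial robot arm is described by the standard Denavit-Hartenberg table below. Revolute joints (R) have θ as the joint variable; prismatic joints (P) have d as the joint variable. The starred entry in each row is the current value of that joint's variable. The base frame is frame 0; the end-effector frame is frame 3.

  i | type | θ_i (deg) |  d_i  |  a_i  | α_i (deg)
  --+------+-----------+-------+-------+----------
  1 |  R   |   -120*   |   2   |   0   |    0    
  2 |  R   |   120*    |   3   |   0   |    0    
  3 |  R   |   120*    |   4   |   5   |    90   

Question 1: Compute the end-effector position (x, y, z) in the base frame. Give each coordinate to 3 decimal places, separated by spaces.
-2.500 4.330 9.000

after link 1: o_1 = (0.0000, 0.0000, 2.0000)
after link 2: o_2 = (0.0000, 0.0000, 5.0000)
after link 3: o_3 = (-2.5000, 4.3301, 9.0000)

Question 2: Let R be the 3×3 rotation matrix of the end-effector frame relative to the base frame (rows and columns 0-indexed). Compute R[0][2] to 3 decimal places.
End-effector z-axis (col 2 of R) = (0.8660,0.5000,0.0000)
R[0][2] = 0.8660

0.866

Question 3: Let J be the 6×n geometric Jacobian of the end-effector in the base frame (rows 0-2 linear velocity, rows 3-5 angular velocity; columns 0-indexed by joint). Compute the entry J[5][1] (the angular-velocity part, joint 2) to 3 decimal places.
1.000

axis z_1 = (0.0000,0.0000,1.0000); lever o_n−o_1 = (-2.5000,4.3301,7.0000)
cross product → J_v[:, 1] = (-4.3301,-2.5000,0.0000)
J_ω[:, 1] = z_1
entry J[5][1] = 1.0000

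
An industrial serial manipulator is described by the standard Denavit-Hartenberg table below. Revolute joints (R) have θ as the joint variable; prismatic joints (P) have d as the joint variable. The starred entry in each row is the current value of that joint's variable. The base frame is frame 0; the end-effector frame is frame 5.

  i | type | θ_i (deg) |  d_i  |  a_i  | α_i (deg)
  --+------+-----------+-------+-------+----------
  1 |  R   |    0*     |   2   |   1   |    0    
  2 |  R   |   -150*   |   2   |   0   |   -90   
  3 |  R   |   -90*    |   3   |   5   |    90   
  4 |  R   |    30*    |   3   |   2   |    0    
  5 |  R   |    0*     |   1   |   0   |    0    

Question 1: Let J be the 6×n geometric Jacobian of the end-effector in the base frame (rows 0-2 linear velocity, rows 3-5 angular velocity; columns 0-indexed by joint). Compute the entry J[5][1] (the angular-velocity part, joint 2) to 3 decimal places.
axis z_1 = (0.0000,0.0000,1.0000); lever o_n−o_1 = (5.4641,-1.4641,8.7321)
cross product → J_v[:, 1] = (1.4641,5.4641,-0.0000)
J_ω[:, 1] = z_1
entry J[5][1] = 1.0000

1.000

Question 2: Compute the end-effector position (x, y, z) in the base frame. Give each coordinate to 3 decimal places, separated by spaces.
after link 1: o_1 = (1.0000, 0.0000, 2.0000)
after link 2: o_2 = (1.0000, 0.0000, 4.0000)
after link 3: o_3 = (2.5000, -2.5981, 9.0000)
after link 4: o_4 = (5.5981, -1.9641, 10.7321)
after link 5: o_5 = (6.4641, -1.4641, 10.7321)

6.464 -1.464 10.732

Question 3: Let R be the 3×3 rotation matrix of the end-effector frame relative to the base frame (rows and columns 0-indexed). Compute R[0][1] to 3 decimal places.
0.433

End-effector y-axis (col 1 of R) = (0.4330,-0.7500,-0.5000)
R[0][1] = 0.4330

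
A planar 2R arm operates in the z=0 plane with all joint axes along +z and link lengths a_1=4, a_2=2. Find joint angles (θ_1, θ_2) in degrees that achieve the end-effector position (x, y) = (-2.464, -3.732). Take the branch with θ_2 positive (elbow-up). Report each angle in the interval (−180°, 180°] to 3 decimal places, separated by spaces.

-150.000 90.003

cos θ_2 = (19.9991−4²−2²)/(2·4·2) = -0.0001; θ_2 = 90.0032° (elbow-up)
β = atan2(-3.7320,-2.4640) = -123.4342°; ψ = atan2(2.0000,3.9999) = 26.5657°
θ_1 = β − ψ = -149.9999°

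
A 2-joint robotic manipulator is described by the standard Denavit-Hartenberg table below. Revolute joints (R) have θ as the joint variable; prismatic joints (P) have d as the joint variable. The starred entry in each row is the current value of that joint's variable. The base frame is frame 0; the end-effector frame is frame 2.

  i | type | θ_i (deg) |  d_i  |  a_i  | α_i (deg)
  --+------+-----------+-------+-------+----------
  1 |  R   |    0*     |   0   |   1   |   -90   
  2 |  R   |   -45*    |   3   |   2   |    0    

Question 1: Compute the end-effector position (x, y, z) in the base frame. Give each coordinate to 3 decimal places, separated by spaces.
2.414 3.000 1.414

after link 1: o_1 = (1.0000, 0.0000, 0.0000)
after link 2: o_2 = (2.4142, 3.0000, 1.4142)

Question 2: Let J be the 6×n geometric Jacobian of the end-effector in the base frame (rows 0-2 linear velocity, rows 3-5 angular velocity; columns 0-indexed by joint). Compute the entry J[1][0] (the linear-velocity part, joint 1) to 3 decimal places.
axis z_0 = ẑ; lever o_n−o_0 = (2.4142,3.0000,1.4142)
cross product → J_v[:, 0] = (-3.0000,2.4142,0.0000)
J_ω[:, 0] = z_0
entry J[1][0] = 2.4142

2.414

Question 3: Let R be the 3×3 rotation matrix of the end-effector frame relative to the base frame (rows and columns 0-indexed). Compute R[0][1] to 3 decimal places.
0.707

End-effector y-axis (col 1 of R) = (0.7071,0.0000,-0.7071)
R[0][1] = 0.7071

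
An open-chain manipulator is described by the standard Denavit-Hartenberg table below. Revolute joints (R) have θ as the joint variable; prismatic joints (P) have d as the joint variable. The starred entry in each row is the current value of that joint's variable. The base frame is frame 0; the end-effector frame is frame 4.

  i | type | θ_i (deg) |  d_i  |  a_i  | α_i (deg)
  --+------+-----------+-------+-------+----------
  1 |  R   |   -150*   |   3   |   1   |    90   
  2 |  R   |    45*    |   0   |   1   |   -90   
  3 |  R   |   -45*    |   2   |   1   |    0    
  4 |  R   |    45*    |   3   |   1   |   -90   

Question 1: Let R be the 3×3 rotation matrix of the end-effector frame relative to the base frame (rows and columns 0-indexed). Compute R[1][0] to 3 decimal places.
-0.354

End-effector x-axis (col 0 of R) = (-0.6124,-0.3536,0.7071)
R[1][0] = -0.3536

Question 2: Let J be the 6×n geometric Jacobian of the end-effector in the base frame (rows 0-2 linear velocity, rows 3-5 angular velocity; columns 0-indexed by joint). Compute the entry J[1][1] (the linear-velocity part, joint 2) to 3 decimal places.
axis z_1 = (-0.5000,0.8660,0.0000); lever o_n−o_1 = (1.0506,1.4230,5.4497)
cross product → J_v[:, 1] = (4.7196,2.7249,-1.6213)
J_ω[:, 1] = z_1
entry J[1][1] = 2.7249

2.725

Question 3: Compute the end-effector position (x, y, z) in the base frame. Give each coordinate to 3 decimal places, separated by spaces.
after link 1: o_1 = (-0.8660, -0.5000, 3.0000)
after link 2: o_2 = (-1.4784, -0.8536, 3.7071)
after link 3: o_3 = (-1.0402, 0.2159, 5.6213)
after link 4: o_4 = (0.1845, 0.9230, 8.4497)

0.185 0.923 8.450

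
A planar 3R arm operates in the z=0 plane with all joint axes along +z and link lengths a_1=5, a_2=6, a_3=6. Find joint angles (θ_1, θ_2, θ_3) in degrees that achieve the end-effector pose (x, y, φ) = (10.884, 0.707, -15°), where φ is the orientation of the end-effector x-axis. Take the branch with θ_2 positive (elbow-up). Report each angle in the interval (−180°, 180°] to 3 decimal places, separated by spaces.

-45.001 120.001 -89.999

wrist centre = target − a_3·(cos φ, sin φ) = (5.0884, 2.2599)
cos θ_2 = (30.9995−5²−6²)/(2·5·6) = -0.5000; θ_2 = 120.0006° (elbow-up)
β = atan2(2.2599,5.0884) = 23.9473°; ψ = atan2(5.1961,1.9999) = 68.9487°
θ_1 = β − ψ = -45.0014°
θ_3 = φ − θ_1 − θ_2 = -89.9992° (wrapped to (-180°,180°])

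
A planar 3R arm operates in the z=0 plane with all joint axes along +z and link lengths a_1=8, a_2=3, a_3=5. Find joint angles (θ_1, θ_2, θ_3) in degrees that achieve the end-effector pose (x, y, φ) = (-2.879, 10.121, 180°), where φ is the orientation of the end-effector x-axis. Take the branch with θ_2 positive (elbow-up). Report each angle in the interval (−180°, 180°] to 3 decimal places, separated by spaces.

wrist centre = target − a_3·(cos φ, sin φ) = (2.1210, 10.1210)
cos θ_2 = (106.9333−8²−3²)/(2·8·3) = 0.7069; θ_2 = 45.0132° (elbow-up)
β = atan2(10.1210,2.1210) = 78.1641°; ψ = atan2(2.1218,10.1208) = 11.8405°
θ_1 = β − ψ = 66.3237°
θ_3 = φ − θ_1 − θ_2 = 68.6631° (wrapped to (-180°,180°])

66.324 45.013 68.663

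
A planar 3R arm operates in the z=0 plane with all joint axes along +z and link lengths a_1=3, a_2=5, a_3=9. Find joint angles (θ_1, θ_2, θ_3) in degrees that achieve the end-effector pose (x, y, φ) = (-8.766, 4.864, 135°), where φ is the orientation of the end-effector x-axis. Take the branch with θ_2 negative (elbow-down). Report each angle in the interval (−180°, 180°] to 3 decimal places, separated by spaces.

wrist centre = target − a_3·(cos φ, sin φ) = (-2.4020, -1.5000)
cos θ_2 = (8.0197−3²−5²)/(2·3·5) = -0.8660; θ_2 = -149.9983° (elbow-down)
β = atan2(-1.5000,-2.4020) = -148.0171°; ψ = atan2(-2.5001,-1.3301) = -118.0127°
θ_1 = β − ψ = -30.0044°
θ_3 = φ − θ_1 − θ_2 = -44.9973° (wrapped to (-180°,180°])

-30.004 -149.998 -44.997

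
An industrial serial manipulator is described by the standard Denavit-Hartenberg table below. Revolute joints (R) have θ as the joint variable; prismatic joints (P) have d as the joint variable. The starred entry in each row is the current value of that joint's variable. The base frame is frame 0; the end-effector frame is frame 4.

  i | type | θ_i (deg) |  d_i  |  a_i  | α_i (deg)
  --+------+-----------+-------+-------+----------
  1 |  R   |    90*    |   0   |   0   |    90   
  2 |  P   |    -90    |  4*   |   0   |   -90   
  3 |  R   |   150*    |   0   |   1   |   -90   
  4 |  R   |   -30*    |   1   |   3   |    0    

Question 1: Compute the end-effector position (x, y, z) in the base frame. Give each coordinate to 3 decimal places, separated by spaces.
3.067 1.500 3.616

after link 1: o_1 = (0.0000, 0.0000, 0.0000)
after link 2: o_2 = (4.0000, -0.0000, 0.0000)
after link 3: o_3 = (3.5000, -0.0000, 0.8660)
after link 4: o_4 = (3.0670, 1.5000, 3.6160)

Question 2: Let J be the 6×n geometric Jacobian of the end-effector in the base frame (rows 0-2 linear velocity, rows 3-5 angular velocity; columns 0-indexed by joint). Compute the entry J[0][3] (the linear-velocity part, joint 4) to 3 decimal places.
axis z_3 = (0.8660,-0.0000,0.5000); lever o_n−o_3 = (-0.4330,1.5000,2.7500)
cross product → J_v[:, 3] = (-0.7500,-2.5981,1.2990)
J_ω[:, 3] = z_3
entry J[0][3] = -0.7500

-0.750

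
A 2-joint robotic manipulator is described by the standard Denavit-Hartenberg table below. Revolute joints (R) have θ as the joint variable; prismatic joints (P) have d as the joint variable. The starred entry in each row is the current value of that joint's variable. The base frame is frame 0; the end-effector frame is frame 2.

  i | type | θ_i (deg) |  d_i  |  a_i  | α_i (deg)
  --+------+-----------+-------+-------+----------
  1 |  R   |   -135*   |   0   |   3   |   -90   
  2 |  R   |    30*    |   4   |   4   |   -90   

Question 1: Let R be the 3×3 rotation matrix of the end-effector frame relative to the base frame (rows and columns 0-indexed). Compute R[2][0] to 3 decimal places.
-0.500

End-effector x-axis (col 0 of R) = (-0.6124,-0.6124,-0.5000)
R[2][0] = -0.5000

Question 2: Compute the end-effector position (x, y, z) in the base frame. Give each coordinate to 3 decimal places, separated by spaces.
after link 1: o_1 = (-2.1213, -2.1213, 0.0000)
after link 2: o_2 = (-1.7424, -7.3992, -2.0000)

-1.742 -7.399 -2.000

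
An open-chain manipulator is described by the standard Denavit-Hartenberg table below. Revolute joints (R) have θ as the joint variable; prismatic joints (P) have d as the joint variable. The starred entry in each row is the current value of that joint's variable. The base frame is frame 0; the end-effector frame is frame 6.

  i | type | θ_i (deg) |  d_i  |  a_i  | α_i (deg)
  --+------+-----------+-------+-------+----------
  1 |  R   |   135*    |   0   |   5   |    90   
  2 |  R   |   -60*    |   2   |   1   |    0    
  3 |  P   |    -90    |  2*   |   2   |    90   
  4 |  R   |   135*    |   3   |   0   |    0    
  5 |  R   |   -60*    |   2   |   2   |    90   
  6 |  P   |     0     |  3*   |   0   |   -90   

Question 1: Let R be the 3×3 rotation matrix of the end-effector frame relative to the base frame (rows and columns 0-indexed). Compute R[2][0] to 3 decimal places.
-0.129

End-effector x-axis (col 0 of R) = (0.8415,0.5245,-0.1294)
R[2][0] = -0.1294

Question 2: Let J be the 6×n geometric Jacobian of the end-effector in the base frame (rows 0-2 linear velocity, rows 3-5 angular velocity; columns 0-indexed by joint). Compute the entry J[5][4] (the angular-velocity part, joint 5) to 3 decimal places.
axis z_4 = (0.3536,-0.3536,0.8660); lever o_n−o_4 = (3.6156,-1.9816,0.0243)
cross product → J_v[:, 4] = (1.7075,3.1226,0.5777)
J_ω[:, 4] = z_4
entry J[5][4] = 0.8660

0.866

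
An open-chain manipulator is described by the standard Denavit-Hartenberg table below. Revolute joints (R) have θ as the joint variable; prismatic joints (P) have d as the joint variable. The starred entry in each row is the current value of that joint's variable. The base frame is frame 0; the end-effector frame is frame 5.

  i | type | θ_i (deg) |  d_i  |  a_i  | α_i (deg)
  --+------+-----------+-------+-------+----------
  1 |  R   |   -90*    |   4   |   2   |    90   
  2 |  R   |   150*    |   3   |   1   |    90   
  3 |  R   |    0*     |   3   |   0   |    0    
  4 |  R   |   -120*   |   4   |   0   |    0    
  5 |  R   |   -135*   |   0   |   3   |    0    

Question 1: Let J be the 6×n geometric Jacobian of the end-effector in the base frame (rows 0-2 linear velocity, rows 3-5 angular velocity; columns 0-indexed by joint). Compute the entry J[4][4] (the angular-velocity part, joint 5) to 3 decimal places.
-0.500

axis z_4 = (0.0000,-0.5000,0.8660); lever o_n−o_4 = (-2.8978,-0.6724,-0.3882)
cross product → J_v[:, 4] = (0.7765,-2.5095,-1.4489)
J_ω[:, 4] = z_4
entry J[4][4] = -0.5000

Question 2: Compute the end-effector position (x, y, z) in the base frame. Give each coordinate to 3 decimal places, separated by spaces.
-5.898 -5.306 10.174

after link 1: o_1 = (0.0000, -2.0000, 4.0000)
after link 2: o_2 = (-3.0000, -1.1340, 4.5000)
after link 3: o_3 = (-3.0000, -2.6340, 7.0981)
after link 4: o_4 = (-3.0000, -4.6340, 10.5622)
after link 5: o_5 = (-5.8978, -5.3064, 10.1739)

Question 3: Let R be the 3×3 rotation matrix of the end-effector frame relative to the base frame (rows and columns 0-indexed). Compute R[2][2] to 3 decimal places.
End-effector z-axis (col 2 of R) = (0.0000,-0.5000,0.8660)
R[2][2] = 0.8660

0.866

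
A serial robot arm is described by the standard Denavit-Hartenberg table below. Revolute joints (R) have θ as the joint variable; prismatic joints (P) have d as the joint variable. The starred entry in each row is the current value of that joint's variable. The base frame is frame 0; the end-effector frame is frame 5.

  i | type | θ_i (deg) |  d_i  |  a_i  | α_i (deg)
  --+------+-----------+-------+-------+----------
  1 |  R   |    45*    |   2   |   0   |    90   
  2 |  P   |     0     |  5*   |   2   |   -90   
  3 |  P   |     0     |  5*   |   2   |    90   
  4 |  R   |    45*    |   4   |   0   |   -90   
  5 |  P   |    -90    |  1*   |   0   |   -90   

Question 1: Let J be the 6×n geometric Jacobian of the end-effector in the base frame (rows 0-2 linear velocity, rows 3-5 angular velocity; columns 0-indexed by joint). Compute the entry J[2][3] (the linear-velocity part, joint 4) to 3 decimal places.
-0.707

axis z_3 = (0.7071,-0.7071,0.0000); lever o_n−o_3 = (2.3284,-3.3284,0.7071)
cross product → J_v[:, 3] = (-0.5000,-0.5000,-0.7071)
J_ω[:, 3] = z_3
entry J[2][3] = -0.7071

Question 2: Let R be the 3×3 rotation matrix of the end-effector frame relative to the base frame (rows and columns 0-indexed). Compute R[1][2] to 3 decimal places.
End-effector z-axis (col 2 of R) = (0.5000,0.5000,0.7071)
R[1][2] = 0.5000

0.500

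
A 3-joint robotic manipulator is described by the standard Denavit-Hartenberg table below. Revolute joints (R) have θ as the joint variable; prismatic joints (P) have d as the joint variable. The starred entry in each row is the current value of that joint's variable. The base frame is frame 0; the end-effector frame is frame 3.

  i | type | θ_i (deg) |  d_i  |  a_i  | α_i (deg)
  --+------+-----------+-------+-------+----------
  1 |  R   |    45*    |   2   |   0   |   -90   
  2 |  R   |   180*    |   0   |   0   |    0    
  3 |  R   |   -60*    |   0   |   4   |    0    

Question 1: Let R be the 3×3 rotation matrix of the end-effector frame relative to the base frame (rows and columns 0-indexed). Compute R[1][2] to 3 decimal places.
0.707

End-effector z-axis (col 2 of R) = (-0.7071,0.7071,0.0000)
R[1][2] = 0.7071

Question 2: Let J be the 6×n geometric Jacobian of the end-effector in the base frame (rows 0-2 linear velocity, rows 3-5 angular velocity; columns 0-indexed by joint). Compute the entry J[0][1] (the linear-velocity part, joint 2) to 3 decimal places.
axis z_1 = (-0.7071,0.7071,0.0000); lever o_n−o_1 = (-1.4142,-1.4142,-3.4641)
cross product → J_v[:, 1] = (-2.4495,-2.4495,2.0000)
J_ω[:, 1] = z_1
entry J[0][1] = -2.4495

-2.449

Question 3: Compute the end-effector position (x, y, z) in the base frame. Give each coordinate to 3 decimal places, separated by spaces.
-1.414 -1.414 -1.464

after link 1: o_1 = (0.0000, 0.0000, 2.0000)
after link 2: o_2 = (0.0000, 0.0000, 2.0000)
after link 3: o_3 = (-1.4142, -1.4142, -1.4641)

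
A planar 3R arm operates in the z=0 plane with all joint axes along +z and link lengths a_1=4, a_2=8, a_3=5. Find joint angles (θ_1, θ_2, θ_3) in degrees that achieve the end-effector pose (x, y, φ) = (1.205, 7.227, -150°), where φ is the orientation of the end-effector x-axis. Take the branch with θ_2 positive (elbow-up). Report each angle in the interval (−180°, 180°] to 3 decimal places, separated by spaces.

29.995 45.003 135.002

wrist centre = target − a_3·(cos φ, sin φ) = (5.5351, 9.7270)
cos θ_2 = (125.2522−4²−8²)/(2·4·8) = 0.7071; θ_2 = 45.0034° (elbow-up)
β = atan2(9.7270,5.5351) = 60.3581°; ψ = atan2(5.6572,9.6565) = 30.3635°
θ_1 = β − ψ = 29.9945°
θ_3 = φ − θ_1 − θ_2 = 135.0021° (wrapped to (-180°,180°])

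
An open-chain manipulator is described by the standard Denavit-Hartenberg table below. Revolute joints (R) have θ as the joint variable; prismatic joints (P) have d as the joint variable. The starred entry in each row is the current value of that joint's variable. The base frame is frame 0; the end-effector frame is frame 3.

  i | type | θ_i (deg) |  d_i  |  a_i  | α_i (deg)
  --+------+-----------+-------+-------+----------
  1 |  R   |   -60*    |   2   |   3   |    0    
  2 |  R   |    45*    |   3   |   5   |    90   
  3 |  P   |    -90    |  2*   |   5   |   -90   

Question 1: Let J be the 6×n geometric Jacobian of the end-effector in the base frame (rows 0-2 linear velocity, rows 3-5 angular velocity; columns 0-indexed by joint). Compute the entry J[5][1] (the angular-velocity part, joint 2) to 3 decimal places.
axis z_1 = (0.0000,0.0000,1.0000); lever o_n−o_1 = (4.3120,-3.2259,-2.0000)
cross product → J_v[:, 1] = (3.2259,4.3120,-0.0000)
J_ω[:, 1] = z_1
entry J[5][1] = 1.0000

1.000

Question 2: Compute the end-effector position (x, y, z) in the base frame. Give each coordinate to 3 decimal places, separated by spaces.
5.812 -5.824 0.000

after link 1: o_1 = (1.5000, -2.5981, 2.0000)
after link 2: o_2 = (6.3296, -3.8922, 5.0000)
after link 3: o_3 = (5.8120, -5.8240, 0.0000)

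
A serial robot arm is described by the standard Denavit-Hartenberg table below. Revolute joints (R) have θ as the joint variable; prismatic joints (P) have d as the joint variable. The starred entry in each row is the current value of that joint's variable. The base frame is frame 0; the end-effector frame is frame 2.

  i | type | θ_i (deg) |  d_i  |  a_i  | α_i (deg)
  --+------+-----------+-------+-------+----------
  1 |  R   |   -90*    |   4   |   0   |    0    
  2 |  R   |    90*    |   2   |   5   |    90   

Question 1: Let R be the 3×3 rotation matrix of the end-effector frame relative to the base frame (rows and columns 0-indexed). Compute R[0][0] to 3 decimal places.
End-effector x-axis (col 0 of R) = (1.0000,0.0000,0.0000)
R[0][0] = 1.0000

1.000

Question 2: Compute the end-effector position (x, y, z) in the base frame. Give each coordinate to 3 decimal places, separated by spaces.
after link 1: o_1 = (0.0000, 0.0000, 4.0000)
after link 2: o_2 = (5.0000, 0.0000, 6.0000)

5.000 0.000 6.000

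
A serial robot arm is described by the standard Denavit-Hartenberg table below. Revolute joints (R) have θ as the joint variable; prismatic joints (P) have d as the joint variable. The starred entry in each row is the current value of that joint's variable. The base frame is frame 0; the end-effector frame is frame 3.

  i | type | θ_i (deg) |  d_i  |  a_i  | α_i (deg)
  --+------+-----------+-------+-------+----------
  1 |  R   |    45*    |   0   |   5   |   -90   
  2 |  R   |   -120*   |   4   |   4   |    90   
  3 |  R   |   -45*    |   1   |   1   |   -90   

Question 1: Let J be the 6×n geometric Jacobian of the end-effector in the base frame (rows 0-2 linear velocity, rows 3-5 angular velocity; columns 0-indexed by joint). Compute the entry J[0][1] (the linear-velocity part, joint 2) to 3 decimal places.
axis z_1 = (-0.7071,0.7071,0.0000); lever o_n−o_1 = (-4.6050,0.0518,3.5765)
cross product → J_v[:, 1] = (2.5289,2.5289,3.2196)
J_ω[:, 1] = z_1
entry J[0][1] = 2.5289

2.529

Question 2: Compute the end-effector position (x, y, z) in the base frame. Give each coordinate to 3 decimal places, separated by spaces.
-1.069 3.587 3.576

after link 1: o_1 = (3.5355, 3.5355, 0.0000)
after link 2: o_2 = (-0.7071, 4.9497, 3.4641)
after link 3: o_3 = (-1.0695, 3.5874, 3.5765)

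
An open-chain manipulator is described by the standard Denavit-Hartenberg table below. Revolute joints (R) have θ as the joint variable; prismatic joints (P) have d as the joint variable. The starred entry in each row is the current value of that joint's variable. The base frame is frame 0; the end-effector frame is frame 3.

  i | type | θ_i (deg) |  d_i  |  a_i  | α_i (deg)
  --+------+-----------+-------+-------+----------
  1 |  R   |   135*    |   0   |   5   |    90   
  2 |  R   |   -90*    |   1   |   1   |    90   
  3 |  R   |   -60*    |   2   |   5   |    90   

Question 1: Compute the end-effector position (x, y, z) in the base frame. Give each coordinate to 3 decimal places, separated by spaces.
-4.476 -0.233 -3.500

after link 1: o_1 = (-3.5355, 3.5355, 0.0000)
after link 2: o_2 = (-2.8284, 4.2426, -1.0000)
after link 3: o_3 = (-4.4761, -0.2334, -3.5000)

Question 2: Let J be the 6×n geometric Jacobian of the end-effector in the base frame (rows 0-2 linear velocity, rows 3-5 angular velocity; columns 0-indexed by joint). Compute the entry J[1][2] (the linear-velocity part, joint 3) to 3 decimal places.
1.768

axis z_2 = (0.7071,-0.7071,-0.0000); lever o_n−o_2 = (-1.6476,-4.4761,-2.5000)
cross product → J_v[:, 2] = (1.7678,1.7678,-4.3301)
J_ω[:, 2] = z_2
entry J[1][2] = 1.7678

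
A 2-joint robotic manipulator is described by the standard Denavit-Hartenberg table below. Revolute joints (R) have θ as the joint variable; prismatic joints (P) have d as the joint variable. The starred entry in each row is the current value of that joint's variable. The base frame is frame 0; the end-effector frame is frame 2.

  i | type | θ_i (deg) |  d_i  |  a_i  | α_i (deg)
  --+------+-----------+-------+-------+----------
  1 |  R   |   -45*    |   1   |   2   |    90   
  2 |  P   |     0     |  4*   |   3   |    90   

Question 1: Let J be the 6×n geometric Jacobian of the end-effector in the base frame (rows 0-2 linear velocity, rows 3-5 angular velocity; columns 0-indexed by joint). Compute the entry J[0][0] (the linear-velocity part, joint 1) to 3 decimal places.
axis z_0 = ẑ; lever o_n−o_0 = (0.7071,-6.3640,1.0000)
cross product → J_v[:, 0] = (6.3640,0.7071,-0.0000)
J_ω[:, 0] = z_0
entry J[0][0] = 6.3640

6.364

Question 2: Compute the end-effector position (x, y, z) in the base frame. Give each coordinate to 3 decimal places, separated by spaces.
0.707 -6.364 1.000

after link 1: o_1 = (1.4142, -1.4142, 1.0000)
after link 2: o_2 = (0.7071, -6.3640, 1.0000)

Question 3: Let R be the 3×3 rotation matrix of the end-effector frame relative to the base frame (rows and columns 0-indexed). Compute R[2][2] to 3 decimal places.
End-effector z-axis (col 2 of R) = (-0.0000,-0.0000,-1.0000)
R[2][2] = -1.0000

-1.000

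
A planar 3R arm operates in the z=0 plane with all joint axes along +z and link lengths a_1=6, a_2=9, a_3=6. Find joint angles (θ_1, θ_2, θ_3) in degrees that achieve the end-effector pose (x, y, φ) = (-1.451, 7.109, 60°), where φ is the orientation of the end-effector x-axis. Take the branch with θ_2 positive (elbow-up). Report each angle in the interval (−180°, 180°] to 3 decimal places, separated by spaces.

wrist centre = target − a_3·(cos φ, sin φ) = (-4.4510, 1.9128)
cos θ_2 = (23.4704−6²−9²)/(2·6·9) = -0.8660; θ_2 = 149.9988° (elbow-up)
β = atan2(1.9128,-4.4510) = 156.7441°; ψ = atan2(4.5002,-1.7941) = 111.7363°
θ_1 = β − ψ = 45.0078°
θ_3 = φ − θ_1 − θ_2 = -135.0066° (wrapped to (-180°,180°])

45.008 149.999 -135.007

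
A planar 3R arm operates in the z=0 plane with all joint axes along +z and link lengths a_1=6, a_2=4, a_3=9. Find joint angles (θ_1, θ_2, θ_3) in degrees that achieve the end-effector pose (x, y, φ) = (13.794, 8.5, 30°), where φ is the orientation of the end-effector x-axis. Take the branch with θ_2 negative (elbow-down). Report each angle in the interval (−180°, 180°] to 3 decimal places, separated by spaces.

67.382 -90.003 52.621

wrist centre = target − a_3·(cos φ, sin φ) = (5.9998, 4.0000)
cos θ_2 = (51.9973−6²−4²)/(2·6·4) = -0.0001; θ_2 = -90.0033° (elbow-down)
β = atan2(4.0000,5.9998) = 33.6911°; ψ = atan2(-4.0000,5.9998) = -33.6911°
θ_1 = β − ψ = 67.3822°
θ_3 = φ − θ_1 − θ_2 = 52.6211° (wrapped to (-180°,180°])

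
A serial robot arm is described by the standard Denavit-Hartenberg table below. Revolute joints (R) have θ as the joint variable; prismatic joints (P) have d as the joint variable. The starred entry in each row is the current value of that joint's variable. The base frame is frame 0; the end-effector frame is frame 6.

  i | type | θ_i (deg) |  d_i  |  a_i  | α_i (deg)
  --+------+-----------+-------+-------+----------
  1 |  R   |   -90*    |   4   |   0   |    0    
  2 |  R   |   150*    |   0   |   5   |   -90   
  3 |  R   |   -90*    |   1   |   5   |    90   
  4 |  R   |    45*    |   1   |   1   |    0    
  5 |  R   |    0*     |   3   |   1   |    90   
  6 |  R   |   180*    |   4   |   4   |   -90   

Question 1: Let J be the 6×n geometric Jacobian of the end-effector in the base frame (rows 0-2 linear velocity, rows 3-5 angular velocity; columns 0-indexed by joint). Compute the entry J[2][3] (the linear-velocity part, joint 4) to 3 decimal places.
4.243

axis z_3 = (-0.5000,-0.8660,0.0000); lever o_n−o_3 = (1.6742,-5.5854,1.4142)
cross product → J_v[:, 3] = (-1.2247,0.7071,4.2426)
J_ω[:, 3] = z_3
entry J[2][3] = 4.2426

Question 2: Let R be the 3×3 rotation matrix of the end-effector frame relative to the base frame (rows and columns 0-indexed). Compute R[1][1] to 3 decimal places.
0.354

End-effector y-axis (col 1 of R) = (-0.6124,0.3536,-0.7071)
R[1][1] = 0.3536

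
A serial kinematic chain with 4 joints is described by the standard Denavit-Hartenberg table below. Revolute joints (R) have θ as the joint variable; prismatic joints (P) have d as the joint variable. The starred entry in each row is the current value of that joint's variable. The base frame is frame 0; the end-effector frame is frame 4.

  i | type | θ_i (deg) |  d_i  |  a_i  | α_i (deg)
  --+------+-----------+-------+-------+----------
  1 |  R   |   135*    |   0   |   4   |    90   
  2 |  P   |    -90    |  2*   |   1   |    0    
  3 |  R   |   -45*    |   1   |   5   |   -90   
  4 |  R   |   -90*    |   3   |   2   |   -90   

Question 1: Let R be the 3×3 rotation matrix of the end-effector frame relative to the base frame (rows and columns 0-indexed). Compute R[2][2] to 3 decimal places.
-0.707

End-effector z-axis (col 2 of R) = (0.5000,-0.5000,-0.7071)
R[2][2] = -0.7071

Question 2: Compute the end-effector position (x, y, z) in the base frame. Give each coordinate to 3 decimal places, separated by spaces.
1.707 5.364 -6.657

after link 1: o_1 = (-2.8284, 2.8284, 0.0000)
after link 2: o_2 = (-1.4142, 4.2426, -1.0000)
after link 3: o_3 = (1.7929, 2.4497, -4.5355)
after link 4: o_4 = (1.7071, 5.3640, -6.6569)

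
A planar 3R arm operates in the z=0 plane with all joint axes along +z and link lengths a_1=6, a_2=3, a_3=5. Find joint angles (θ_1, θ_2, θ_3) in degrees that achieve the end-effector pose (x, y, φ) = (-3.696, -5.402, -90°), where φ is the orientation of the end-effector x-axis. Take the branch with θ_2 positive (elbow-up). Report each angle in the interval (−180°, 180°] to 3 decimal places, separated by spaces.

162.415 150.003 -42.418

wrist centre = target − a_3·(cos φ, sin φ) = (-3.6960, -0.4020)
cos θ_2 = (13.8220−6²−3²)/(2·6·3) = -0.8661; θ_2 = 150.0034° (elbow-up)
β = atan2(-0.4020,-3.6960) = -173.7926°; ψ = atan2(1.4998,3.4018) = 23.7924°
θ_1 = β − ψ = -197.5849°
θ_3 = φ − θ_1 − θ_2 = -42.4185° (wrapped to (-180°,180°])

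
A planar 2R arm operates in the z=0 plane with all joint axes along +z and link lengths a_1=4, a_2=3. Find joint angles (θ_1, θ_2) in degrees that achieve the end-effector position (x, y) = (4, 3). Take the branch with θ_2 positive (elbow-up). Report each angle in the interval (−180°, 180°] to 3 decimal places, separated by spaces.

cos θ_2 = (25.0000−4²−3²)/(2·4·3) = 0.0000; θ_2 = 90.0000° (elbow-up)
β = atan2(3.0000,4.0000) = 36.8699°; ψ = atan2(3.0000,4.0000) = 36.8699°
θ_1 = β − ψ = 0.0000°

0.000 90.000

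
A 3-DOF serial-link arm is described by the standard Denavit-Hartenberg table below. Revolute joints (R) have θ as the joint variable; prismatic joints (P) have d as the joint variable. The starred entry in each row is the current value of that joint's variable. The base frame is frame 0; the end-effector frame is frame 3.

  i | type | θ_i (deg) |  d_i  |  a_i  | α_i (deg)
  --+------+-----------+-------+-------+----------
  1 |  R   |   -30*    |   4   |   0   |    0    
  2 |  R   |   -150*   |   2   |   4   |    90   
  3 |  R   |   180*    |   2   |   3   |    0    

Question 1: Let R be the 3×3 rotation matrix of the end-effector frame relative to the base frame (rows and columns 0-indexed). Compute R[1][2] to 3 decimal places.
1.000

End-effector z-axis (col 2 of R) = (0.0000,1.0000,0.0000)
R[1][2] = 1.0000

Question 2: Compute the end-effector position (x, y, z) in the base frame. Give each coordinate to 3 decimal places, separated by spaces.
after link 1: o_1 = (0.0000, 0.0000, 4.0000)
after link 2: o_2 = (-4.0000, 0.0000, 6.0000)
after link 3: o_3 = (-1.0000, 2.0000, 6.0000)

-1.000 2.000 6.000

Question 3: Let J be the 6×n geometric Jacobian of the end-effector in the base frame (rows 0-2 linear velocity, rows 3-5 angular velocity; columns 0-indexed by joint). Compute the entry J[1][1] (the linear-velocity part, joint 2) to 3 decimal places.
-1.000

axis z_1 = (0.0000,0.0000,1.0000); lever o_n−o_1 = (-1.0000,2.0000,2.0000)
cross product → J_v[:, 1] = (-2.0000,-1.0000,0.0000)
J_ω[:, 1] = z_1
entry J[1][1] = -1.0000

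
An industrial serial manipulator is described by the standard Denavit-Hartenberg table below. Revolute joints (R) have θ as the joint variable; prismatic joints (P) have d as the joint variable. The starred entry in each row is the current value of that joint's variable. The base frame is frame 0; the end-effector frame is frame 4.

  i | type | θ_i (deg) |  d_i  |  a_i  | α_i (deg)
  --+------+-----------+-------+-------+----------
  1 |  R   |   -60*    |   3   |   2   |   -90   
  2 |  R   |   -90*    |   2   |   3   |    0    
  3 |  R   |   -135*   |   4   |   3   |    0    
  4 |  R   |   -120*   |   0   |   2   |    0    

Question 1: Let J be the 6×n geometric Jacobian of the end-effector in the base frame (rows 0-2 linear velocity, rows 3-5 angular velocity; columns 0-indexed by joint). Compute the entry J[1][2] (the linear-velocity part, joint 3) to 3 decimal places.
2.285

axis z_2 = (0.8660,0.5000,0.0000); lever o_n−o_2 = (3.3694,2.1641,-2.6390)
cross product → J_v[:, 2] = (-1.3195,2.2854,0.1895)
J_ω[:, 2] = z_2
entry J[1][2] = 2.2854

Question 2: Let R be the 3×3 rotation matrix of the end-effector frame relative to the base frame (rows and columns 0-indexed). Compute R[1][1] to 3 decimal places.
End-effector y-axis (col 1 of R) = (-0.1294,0.2241,-0.9659)
R[1][1] = 0.2241

0.224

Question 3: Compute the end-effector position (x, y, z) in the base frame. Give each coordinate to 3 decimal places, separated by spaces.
6.101 1.432 3.361

after link 1: o_1 = (1.0000, -1.7321, 3.0000)
after link 2: o_2 = (2.7321, -0.7321, 6.0000)
after link 3: o_3 = (5.1355, 3.1051, 3.8787)
after link 4: o_4 = (6.1014, 1.4320, 3.3610)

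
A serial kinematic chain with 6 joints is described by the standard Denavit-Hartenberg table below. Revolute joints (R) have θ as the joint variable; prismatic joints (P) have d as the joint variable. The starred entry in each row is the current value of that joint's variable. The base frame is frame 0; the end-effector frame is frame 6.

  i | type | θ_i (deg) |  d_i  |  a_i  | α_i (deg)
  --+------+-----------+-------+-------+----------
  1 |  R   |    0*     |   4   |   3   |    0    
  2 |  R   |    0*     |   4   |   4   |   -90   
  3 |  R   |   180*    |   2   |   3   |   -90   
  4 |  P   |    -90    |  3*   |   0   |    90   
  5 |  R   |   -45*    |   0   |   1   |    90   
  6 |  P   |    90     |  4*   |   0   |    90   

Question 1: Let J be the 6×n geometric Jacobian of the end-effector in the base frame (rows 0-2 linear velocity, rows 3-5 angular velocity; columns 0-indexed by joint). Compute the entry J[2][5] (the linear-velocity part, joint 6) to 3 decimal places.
prismatic axis z_5 = (0.0000,-0.7071,-0.7071)
J_v[:, 5] = z_5; J_ω[:, 5] = (0,0,0)
entry J[2][5] = -0.7071

-0.707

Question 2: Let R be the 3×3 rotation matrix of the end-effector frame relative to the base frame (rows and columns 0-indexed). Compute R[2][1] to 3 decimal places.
End-effector y-axis (col 1 of R) = (0.0000,-0.7071,-0.7071)
R[2][1] = -0.7071

-0.707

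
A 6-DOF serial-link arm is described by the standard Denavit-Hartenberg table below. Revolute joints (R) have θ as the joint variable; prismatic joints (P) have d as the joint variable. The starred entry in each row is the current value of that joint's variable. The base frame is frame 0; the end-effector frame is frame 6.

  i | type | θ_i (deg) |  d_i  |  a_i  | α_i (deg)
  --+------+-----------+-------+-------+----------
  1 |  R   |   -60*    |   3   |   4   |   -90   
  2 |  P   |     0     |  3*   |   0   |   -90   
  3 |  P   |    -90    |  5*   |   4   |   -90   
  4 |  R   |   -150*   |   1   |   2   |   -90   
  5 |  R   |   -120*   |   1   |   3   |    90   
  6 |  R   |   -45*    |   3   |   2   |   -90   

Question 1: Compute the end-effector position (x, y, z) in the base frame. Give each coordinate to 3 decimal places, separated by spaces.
11.648 -1.731 -0.239

after link 1: o_1 = (2.0000, -3.4641, 3.0000)
after link 2: o_2 = (4.5981, -1.9641, 3.0000)
after link 3: o_3 = (8.0622, 0.0359, -2.0000)
after link 4: o_4 = (7.0622, -1.6962, -3.0000)
after link 5: o_5 = (9.9192, -3.0466, -3.1160)
after link 6: o_6 = (11.6481, -1.7306, -0.2387)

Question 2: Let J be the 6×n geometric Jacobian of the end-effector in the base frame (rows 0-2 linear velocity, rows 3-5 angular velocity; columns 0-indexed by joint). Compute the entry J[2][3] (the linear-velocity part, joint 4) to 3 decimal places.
axis z_3 = (0.5000,-0.8660,-0.0000); lever o_n−o_3 = (3.5859,-1.7665,1.7613)
cross product → J_v[:, 3] = (-1.5253,-0.8807,2.2223)
J_ω[:, 3] = z_3
entry J[2][3] = 2.2223

2.222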